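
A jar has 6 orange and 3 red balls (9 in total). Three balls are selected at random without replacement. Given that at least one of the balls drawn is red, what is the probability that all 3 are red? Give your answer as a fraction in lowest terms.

P(all 3 red) = C(3,3)/C(9,3) = 1/84; P(at least one red) = 1 − C(6,3)/C(9,3) = 16/21.
Since 'all 3 red' ⊆ 'at least one red', P(all 3 | at least one) = 1/84 / 16/21 = 1/64 ≈ 0.0156.

1/64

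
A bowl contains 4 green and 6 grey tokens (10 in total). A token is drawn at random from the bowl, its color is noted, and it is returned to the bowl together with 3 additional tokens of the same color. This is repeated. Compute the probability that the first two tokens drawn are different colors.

24/65

Either grey then green, or green then grey; after the first draw the total is 13.
P = (6/10)·(4/13) + (4/10)·(6/13) = 24/65 ≈ 0.3692.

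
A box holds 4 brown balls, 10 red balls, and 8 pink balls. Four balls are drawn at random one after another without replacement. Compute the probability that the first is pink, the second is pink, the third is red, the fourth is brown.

Multiply the conditional probability of each draw in order, without replacement, so each draw removes one from its color and from the total.
P = (8/22) · (7/21) · (10/20) · (4/19) = 8/627 ≈ 0.0128.

8/627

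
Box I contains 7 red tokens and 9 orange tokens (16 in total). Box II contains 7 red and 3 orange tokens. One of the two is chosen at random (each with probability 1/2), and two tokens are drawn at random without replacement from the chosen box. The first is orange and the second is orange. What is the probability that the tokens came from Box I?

P(E | Box I) = 3/10; P(E | Box II) = 1/15.
P(E) = 1/2·3/10 + 1/2·1/15 = 11/60.
By Bayes' rule, P(Box I | E) = 3/20 / 11/60 = 9/11 ≈ 0.8182.

9/11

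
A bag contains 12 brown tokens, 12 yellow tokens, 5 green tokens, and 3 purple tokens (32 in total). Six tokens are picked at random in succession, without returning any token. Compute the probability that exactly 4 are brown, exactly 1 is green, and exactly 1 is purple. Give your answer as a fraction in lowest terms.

Unordered draws without replacement: count favorable combinations over C(32,6).
Favorable = C(12,4) · C(12,0) · C(5,1) · C(3,1) = 7425; total = C(32,6) = 906192.
P = 7425/906192 = 825/100688 ≈ 0.0082.

825/100688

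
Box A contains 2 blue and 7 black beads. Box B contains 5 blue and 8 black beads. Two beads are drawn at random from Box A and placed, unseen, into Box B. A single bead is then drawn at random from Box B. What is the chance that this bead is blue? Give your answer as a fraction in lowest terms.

Condition on how many of the transferred beads are blue (from Box A: 2 blue of 9; then Box B has 15 total).
  0 blue: C(2,0)C(7,2)/C(9,2) = 7/12; then P = 5/15
  1 blue: C(2,1)C(7,1)/C(9,2) = 7/18; then P = 6/15
  2 blue: C(2,2)C(7,0)/C(9,2) = 1/36; then P = 7/15
P(blue from Box B) = 49/135 ≈ 0.3630.

49/135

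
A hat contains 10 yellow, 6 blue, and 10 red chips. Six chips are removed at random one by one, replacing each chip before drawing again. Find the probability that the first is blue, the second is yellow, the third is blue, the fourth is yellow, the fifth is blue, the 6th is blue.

2025/4826809

Multiply the conditional probability of each draw in order, with replacement (the composition resets each draw).
P = (6/26) · (10/26) · (6/26) · (10/26) · (6/26) · (6/26) = 2025/4826809 ≈ 0.0004.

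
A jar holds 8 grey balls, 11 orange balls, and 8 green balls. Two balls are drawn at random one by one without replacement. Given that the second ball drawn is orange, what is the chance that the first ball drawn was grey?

P(first=grey and the second ball drawn is orange) = (8/27)·(11/26) = 44/351.
P(the second ball drawn is orange) = Σ over first color = 44/351 + 55/351 + 44/351 = 11/27.
By Bayes, P(first=grey | the second ball drawn is orange) = 44/351 / 11/27 = 4/13 ≈ 0.3077.

4/13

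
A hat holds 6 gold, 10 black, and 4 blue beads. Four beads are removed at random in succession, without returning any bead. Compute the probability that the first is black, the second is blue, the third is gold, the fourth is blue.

2/323

Multiply the conditional probability of each draw in order, without replacement, so each draw removes one from its color and from the total.
P = (10/20) · (4/19) · (6/18) · (3/17) = 2/323 ≈ 0.0062.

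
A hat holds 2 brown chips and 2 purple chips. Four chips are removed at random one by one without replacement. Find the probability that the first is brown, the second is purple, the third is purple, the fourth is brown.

Multiply the conditional probability of each draw in order, without replacement, so each draw removes one from its color and from the total.
P = (2/4) · (2/3) · (1/2) · (1/1) = 1/6 ≈ 0.1667.

1/6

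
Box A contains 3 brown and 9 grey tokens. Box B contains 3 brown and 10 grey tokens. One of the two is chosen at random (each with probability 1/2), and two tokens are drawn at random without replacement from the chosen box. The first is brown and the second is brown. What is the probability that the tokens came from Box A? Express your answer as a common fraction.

P(E | Box A) = 1/22; P(E | Box B) = 1/26.
P(E) = 1/2·1/22 + 1/2·1/26 = 6/143.
By Bayes' rule, P(Box A | E) = 1/44 / 6/143 = 13/24 ≈ 0.5417.

13/24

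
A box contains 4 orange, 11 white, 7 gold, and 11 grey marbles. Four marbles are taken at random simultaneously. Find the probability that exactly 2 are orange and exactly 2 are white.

1/124

Unordered draws without replacement: count favorable combinations over C(33,4).
Favorable = C(4,2) · C(11,2) · C(7,0) · C(11,0) = 330; total = C(33,4) = 40920.
P = 330/40920 = 1/124 ≈ 0.0081.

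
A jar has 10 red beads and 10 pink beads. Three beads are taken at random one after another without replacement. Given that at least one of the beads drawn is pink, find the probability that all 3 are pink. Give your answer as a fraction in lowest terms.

P(all 3 pink) = C(10,3)/C(20,3) = 2/19; P(at least one pink) = 1 − C(10,3)/C(20,3) = 17/19.
Since 'all 3 pink' ⊆ 'at least one pink', P(all 3 | at least one) = 2/19 / 17/19 = 2/17 ≈ 0.1176.

2/17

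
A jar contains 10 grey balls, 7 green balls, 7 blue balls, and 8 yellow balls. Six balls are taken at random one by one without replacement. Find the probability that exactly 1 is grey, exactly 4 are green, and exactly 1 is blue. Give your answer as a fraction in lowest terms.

Unordered draws without replacement: count favorable combinations over C(32,6).
Favorable = C(10,1) · C(7,4) · C(7,1) · C(8,0) = 2450; total = C(32,6) = 906192.
P = 2450/906192 = 175/64728 ≈ 0.0027.

175/64728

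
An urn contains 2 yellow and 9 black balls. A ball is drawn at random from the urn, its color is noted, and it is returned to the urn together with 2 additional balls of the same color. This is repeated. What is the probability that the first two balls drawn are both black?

After a black draw the urn holds 11 black out of 13.
P = (9/11)·(11/13) = 9/13 ≈ 0.6923.

9/13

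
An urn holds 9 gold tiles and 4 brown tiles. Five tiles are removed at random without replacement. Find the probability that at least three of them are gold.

Sum the hypergeometric tail for j = 3,…,5 gold tiles.
Favorable = C(9,3)·C(4,2) + C(9,4)·C(4,1) + C(9,5)·C(4,0) = 1134; total = C(13,5) = 1287.
P = 1134/1287 = 126/143 ≈ 0.8811.

126/143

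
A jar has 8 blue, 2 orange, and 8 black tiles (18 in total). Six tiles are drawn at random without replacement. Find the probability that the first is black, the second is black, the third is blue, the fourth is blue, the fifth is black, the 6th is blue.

28/3315

Multiply the conditional probability of each draw in order, without replacement, so each draw removes one from its color and from the total.
P = (8/18) · (7/17) · (8/16) · (7/15) · (6/14) · (6/13) = 28/3315 ≈ 0.0084.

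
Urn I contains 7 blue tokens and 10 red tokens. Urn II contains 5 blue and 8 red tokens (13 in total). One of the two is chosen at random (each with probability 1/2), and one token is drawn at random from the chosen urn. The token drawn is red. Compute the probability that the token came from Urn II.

P(red | Urn I) = 10/17; P(red | Urn II) = 8/13.
P(red) = 1/2·10/17 + 1/2·8/13 = 133/221.
By Bayes' rule, P(Urn II | red) = 4/13 / 133/221 = 68/133 ≈ 0.5113.

68/133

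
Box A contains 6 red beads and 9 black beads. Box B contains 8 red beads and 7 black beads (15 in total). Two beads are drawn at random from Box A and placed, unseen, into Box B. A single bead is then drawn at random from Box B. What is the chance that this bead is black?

41/85

Condition on how many of the transferred beads are black (from Box A: 9 black of 15; then Box B has 17 total).
  0 black: C(9,0)C(6,2)/C(15,2) = 1/7; then P = 7/17
  1 black: C(9,1)C(6,1)/C(15,2) = 18/35; then P = 8/17
  2 black: C(9,2)C(6,0)/C(15,2) = 12/35; then P = 9/17
P(black from Box B) = 41/85 ≈ 0.4824.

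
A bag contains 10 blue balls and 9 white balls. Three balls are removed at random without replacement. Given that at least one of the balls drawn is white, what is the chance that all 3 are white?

P(all 3 white) = C(9,3)/C(19,3) = 28/323; P(at least one white) = 1 − C(10,3)/C(19,3) = 283/323.
Since 'all 3 white' ⊆ 'at least one white', P(all 3 | at least one) = 28/323 / 283/323 = 28/283 ≈ 0.0989.

28/283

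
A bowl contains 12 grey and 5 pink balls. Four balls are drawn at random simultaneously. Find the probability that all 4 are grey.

Unordered draws without replacement: count favorable combinations over C(17,4).
Favorable = C(12,4) · C(5,0) = 495; total = C(17,4) = 2380.
P = 495/2380 = 99/476 ≈ 0.2080.

99/476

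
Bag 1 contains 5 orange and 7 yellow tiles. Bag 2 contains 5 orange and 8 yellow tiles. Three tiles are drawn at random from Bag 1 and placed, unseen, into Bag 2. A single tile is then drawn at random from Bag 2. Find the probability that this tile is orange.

Condition on how many of the transferred tiles are orange (from Bag 1: 5 orange of 12; then Bag 2 has 16 total).
  0 orange: C(5,0)C(7,3)/C(12,3) = 7/44; then P = 5/16
  1 orange: C(5,1)C(7,2)/C(12,3) = 21/44; then P = 6/16
  2 orange: C(5,2)C(7,1)/C(12,3) = 7/22; then P = 7/16
  3 orange: C(5,3)C(7,0)/C(12,3) = 1/22; then P = 8/16
P(orange from Bag 2) = 25/64 ≈ 0.3906.

25/64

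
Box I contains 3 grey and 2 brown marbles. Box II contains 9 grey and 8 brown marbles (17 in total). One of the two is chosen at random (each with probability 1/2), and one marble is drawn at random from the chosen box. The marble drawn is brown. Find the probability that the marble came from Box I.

17/37

P(brown | Box I) = 2/5; P(brown | Box II) = 8/17.
P(brown) = 1/2·2/5 + 1/2·8/17 = 37/85.
By Bayes' rule, P(Box I | brown) = 1/5 / 37/85 = 17/37 ≈ 0.4595.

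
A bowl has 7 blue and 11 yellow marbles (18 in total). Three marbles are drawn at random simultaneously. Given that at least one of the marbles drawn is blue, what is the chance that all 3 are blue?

P(all 3 blue) = C(7,3)/C(18,3) = 35/816; P(at least one blue) = 1 − C(11,3)/C(18,3) = 217/272.
Since 'all 3 blue' ⊆ 'at least one blue', P(all 3 | at least one) = 35/816 / 217/272 = 5/93 ≈ 0.0538.

5/93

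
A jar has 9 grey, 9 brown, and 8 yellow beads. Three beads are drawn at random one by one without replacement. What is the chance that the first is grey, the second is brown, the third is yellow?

Multiply the conditional probability of each draw in order, without replacement, so each draw removes one from its color and from the total.
P = (9/26) · (9/25) · (8/24) = 27/650 ≈ 0.0415.

27/650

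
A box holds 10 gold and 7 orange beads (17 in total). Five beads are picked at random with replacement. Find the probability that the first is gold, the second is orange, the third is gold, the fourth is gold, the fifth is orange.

49000/1419857

Multiply the conditional probability of each draw in order, with replacement (the composition resets each draw).
P = (10/17) · (7/17) · (10/17) · (10/17) · (7/17) = 49000/1419857 ≈ 0.0345.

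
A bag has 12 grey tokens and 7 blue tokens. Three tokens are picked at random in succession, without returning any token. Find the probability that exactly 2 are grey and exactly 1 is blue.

Unordered draws without replacement: count favorable combinations over C(19,3).
Favorable = C(12,2) · C(7,1) = 462; total = C(19,3) = 969.
P = 462/969 = 154/323 ≈ 0.4768.

154/323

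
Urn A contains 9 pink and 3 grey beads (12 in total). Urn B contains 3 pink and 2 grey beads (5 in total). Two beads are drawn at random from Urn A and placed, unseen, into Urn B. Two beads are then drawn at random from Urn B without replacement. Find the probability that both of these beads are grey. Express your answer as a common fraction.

Condition on how many of the transferred beads are grey (from Urn A: 3 grey of 12; then Urn B has 7 total).
  0 grey: C(3,0)C(9,2)/C(12,2) = 6/11; then P = C(2,2)/C(7,2) = 1/21
  1 grey: C(3,1)C(9,1)/C(12,2) = 9/22; then P = C(3,2)/C(7,2) = 1/7
  2 grey: C(3,2)C(9,0)/C(12,2) = 1/22; then P = C(4,2)/C(7,2) = 2/7
P(both grey) = 15/154 ≈ 0.0974.

15/154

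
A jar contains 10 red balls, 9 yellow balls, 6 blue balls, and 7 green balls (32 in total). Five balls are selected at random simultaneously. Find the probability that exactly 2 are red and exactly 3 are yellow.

Unordered draws without replacement: count favorable combinations over C(32,5).
Favorable = C(10,2) · C(9,3) · C(6,0) · C(7,0) = 3780; total = C(32,5) = 201376.
P = 3780/201376 = 135/7192 ≈ 0.0188.

135/7192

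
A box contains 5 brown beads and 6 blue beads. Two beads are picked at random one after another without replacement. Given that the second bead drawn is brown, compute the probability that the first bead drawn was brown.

2/5

P(first=brown and the second bead drawn is brown) = (5/11)·(4/10) = 2/11.
P(the second bead drawn is brown) = Σ over first color = 2/11 + 3/11 = 5/11.
By Bayes, P(first=brown | the second bead drawn is brown) = 2/11 / 5/11 = 2/5 ≈ 0.4000.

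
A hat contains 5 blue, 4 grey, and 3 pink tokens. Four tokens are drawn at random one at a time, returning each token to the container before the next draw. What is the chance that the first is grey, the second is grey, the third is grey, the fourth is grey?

Multiply the conditional probability of each draw in order, with replacement (the composition resets each draw).
P = (4/12) · (4/12) · (4/12) · (4/12) = 1/81 ≈ 0.0123.

1/81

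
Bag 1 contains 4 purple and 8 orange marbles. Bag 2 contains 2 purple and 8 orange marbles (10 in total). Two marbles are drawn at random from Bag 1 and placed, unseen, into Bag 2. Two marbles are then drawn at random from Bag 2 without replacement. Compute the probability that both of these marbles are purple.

Condition on how many of the transferred marbles are purple (from Bag 1: 4 purple of 12; then Bag 2 has 12 total).
  0 purple: C(4,0)C(8,2)/C(12,2) = 14/33; then P = C(2,2)/C(12,2) = 1/66
  1 purple: C(4,1)C(8,1)/C(12,2) = 16/33; then P = C(3,2)/C(12,2) = 1/22
  2 purple: C(4,2)C(8,0)/C(12,2) = 1/11; then P = C(4,2)/C(12,2) = 1/11
P(both purple) = 40/1089 ≈ 0.0367.

40/1089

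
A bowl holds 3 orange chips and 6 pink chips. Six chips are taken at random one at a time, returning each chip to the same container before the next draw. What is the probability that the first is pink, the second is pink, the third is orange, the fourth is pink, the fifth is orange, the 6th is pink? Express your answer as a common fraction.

Multiply the conditional probability of each draw in order, with replacement (the composition resets each draw).
P = (6/9) · (6/9) · (3/9) · (6/9) · (3/9) · (6/9) = 16/729 ≈ 0.0219.

16/729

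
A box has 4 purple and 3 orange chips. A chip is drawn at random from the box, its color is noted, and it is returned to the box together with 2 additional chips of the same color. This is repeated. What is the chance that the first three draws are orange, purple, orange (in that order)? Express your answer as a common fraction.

Track the composition after each reinforcement of +2.
P = (3/7) · (4/9) · (5/11) = 20/231 ≈ 0.0866.

20/231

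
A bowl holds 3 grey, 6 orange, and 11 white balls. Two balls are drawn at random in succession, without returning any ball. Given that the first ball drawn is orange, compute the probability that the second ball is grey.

3/19

After removing 1 orange, the bowl has 3 grey out of 19 remaining.
P(second is grey | given) = 3/19 ≈ 0.1579.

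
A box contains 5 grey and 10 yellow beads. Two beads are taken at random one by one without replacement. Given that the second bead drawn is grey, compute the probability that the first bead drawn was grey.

2/7

P(first=grey and the second bead drawn is grey) = (5/15)·(4/14) = 2/21.
P(the second bead drawn is grey) = Σ over first color = 2/21 + 5/21 = 1/3.
By Bayes, P(first=grey | the second bead drawn is grey) = 2/21 / 1/3 = 2/7 ≈ 0.2857.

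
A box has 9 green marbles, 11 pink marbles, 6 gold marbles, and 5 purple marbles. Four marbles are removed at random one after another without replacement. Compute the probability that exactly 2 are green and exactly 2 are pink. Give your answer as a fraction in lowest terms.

396/6293

Unordered draws without replacement: count favorable combinations over C(31,4).
Favorable = C(9,2) · C(11,2) · C(6,0) · C(5,0) = 1980; total = C(31,4) = 31465.
P = 1980/31465 = 396/6293 ≈ 0.0629.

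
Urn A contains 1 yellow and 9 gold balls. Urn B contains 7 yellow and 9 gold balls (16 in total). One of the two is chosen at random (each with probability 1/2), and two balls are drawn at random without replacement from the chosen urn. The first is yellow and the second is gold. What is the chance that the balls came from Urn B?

P(E | Urn A) = 1/10; P(E | Urn B) = 21/80.
P(E) = 1/2·1/10 + 1/2·21/80 = 29/160.
By Bayes' rule, P(Urn B | E) = 21/160 / 29/160 = 21/29 ≈ 0.7241.

21/29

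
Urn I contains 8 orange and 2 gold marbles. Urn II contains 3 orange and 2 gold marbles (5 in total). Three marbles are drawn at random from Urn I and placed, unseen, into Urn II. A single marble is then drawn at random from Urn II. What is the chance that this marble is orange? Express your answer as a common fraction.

Condition on how many of the transferred marbles are orange (from Urn I: 8 orange of 10; then Urn II has 8 total).
  1 orange: C(8,1)C(2,2)/C(10,3) = 1/15; then P = 4/8
  2 orange: C(8,2)C(2,1)/C(10,3) = 7/15; then P = 5/8
  3 orange: C(8,3)C(2,0)/C(10,3) = 7/15; then P = 6/8
P(orange from Urn II) = 27/40 ≈ 0.6750.

27/40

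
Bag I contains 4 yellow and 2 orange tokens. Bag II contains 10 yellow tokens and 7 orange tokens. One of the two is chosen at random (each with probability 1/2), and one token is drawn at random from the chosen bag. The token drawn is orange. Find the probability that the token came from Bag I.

17/38

P(orange | Bag I) = 1/3; P(orange | Bag II) = 7/17.
P(orange) = 1/2·1/3 + 1/2·7/17 = 19/51.
By Bayes' rule, P(Bag I | orange) = 1/6 / 19/51 = 17/38 ≈ 0.4474.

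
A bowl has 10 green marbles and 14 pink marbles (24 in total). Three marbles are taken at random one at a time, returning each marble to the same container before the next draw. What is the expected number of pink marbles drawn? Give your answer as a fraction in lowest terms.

By linearity of expectation, E[X] = Σ P(draw i is pink); each independent draw has P(pink) = 14/24.
E[X] = 3 · 14/24 = 7/4 ≈ 1.7500.

7/4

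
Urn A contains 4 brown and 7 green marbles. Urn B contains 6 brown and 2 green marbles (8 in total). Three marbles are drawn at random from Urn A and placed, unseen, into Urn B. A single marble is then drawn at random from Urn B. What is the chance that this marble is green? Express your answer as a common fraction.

43/121

Condition on how many of the transferred marbles are green (from Urn A: 7 green of 11; then Urn B has 11 total).
  0 green: C(7,0)C(4,3)/C(11,3) = 4/165; then P = 2/11
  1 green: C(7,1)C(4,2)/C(11,3) = 14/55; then P = 3/11
  2 green: C(7,2)C(4,1)/C(11,3) = 28/55; then P = 4/11
  3 green: C(7,3)C(4,0)/C(11,3) = 7/33; then P = 5/11
P(green from Urn B) = 43/121 ≈ 0.3554.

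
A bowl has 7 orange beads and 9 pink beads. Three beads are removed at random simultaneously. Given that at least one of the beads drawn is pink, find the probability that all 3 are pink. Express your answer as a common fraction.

P(all 3 pink) = C(9,3)/C(16,3) = 3/20; P(at least one pink) = 1 − C(7,3)/C(16,3) = 15/16.
Since 'all 3 pink' ⊆ 'at least one pink', P(all 3 | at least one) = 3/20 / 15/16 = 4/25 ≈ 0.1600.

4/25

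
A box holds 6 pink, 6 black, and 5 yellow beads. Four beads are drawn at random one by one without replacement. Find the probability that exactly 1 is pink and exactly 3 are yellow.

Unordered draws without replacement: count favorable combinations over C(17,4).
Favorable = C(6,1) · C(6,0) · C(5,3) = 60; total = C(17,4) = 2380.
P = 60/2380 = 3/119 ≈ 0.0252.

3/119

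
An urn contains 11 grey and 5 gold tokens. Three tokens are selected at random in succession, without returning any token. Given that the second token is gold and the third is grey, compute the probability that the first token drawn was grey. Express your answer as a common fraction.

P(first=grey and the second token is gold and the third is grey) = (11/16)·(5/15)·(10/14) = 55/336.
P(E) = Σ over first color = 55/336 + 11/168 = 11/48.
By Bayes, P(first=grey | E) = 55/336 / 11/48 = 5/7 ≈ 0.7143.

5/7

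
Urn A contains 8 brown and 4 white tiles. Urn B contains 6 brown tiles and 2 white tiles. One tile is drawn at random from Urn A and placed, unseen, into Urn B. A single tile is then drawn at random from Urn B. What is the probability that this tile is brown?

20/27

Condition on how many of the transferred tiles are brown (from Urn A: 8 brown of 12; then Urn B has 9 total).
  0 brown: C(8,0)C(4,1)/C(12,1) = 1/3; then P = 6/9
  1 brown: C(8,1)C(4,0)/C(12,1) = 2/3; then P = 7/9
P(brown from Urn B) = 20/27 ≈ 0.7407.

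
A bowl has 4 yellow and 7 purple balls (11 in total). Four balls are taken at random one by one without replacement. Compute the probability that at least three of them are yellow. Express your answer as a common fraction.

Sum the hypergeometric tail for j = 3,…,4 yellow balls.
Favorable = C(4,3)·C(7,1) + C(4,4)·C(7,0) = 29; total = C(11,4) = 330.
P = 29/330 = 29/330 ≈ 0.0879.

29/330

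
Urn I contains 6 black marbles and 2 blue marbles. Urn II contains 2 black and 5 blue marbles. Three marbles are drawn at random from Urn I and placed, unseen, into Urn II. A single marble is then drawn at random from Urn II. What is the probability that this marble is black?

17/40

Condition on how many of the transferred marbles are black (from Urn I: 6 black of 8; then Urn II has 10 total).
  1 black: C(6,1)C(2,2)/C(8,3) = 3/28; then P = 3/10
  2 black: C(6,2)C(2,1)/C(8,3) = 15/28; then P = 4/10
  3 black: C(6,3)C(2,0)/C(8,3) = 5/14; then P = 5/10
P(black from Urn II) = 17/40 ≈ 0.4250.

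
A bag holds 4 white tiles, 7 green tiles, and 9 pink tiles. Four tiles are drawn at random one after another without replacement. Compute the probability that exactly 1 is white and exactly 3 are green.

Unordered draws without replacement: count favorable combinations over C(20,4).
Favorable = C(4,1) · C(7,3) · C(9,0) = 140; total = C(20,4) = 4845.
P = 140/4845 = 28/969 ≈ 0.0289.

28/969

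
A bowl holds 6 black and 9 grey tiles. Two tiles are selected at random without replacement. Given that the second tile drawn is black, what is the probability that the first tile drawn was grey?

9/14

P(first=grey and the second tile drawn is black) = (9/15)·(6/14) = 9/35.
P(the second tile drawn is black) = Σ over first color = 1/7 + 9/35 = 2/5.
By Bayes, P(first=grey | the second tile drawn is black) = 9/35 / 2/5 = 9/14 ≈ 0.6429.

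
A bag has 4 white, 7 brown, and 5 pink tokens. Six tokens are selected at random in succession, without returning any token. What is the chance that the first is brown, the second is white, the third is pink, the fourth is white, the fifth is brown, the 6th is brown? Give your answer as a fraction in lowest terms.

Multiply the conditional probability of each draw in order, without replacement, so each draw removes one from its color and from the total.
P = (7/16) · (4/15) · (5/14) · (3/13) · (6/12) · (5/11) = 5/2288 ≈ 0.0022.

5/2288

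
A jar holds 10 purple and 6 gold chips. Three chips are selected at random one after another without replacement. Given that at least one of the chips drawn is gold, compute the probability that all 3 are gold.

1/22

P(all 3 gold) = C(6,3)/C(16,3) = 1/28; P(at least one gold) = 1 − C(10,3)/C(16,3) = 11/14.
Since 'all 3 gold' ⊆ 'at least one gold', P(all 3 | at least one) = 1/28 / 11/14 = 1/22 ≈ 0.0455.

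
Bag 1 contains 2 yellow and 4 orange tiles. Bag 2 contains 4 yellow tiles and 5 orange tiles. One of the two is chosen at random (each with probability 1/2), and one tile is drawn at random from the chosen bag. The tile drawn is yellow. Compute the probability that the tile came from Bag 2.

4/7

P(yellow | Bag 1) = 1/3; P(yellow | Bag 2) = 4/9.
P(yellow) = 1/2·1/3 + 1/2·4/9 = 7/18.
By Bayes' rule, P(Bag 2 | yellow) = 2/9 / 7/18 = 4/7 ≈ 0.5714.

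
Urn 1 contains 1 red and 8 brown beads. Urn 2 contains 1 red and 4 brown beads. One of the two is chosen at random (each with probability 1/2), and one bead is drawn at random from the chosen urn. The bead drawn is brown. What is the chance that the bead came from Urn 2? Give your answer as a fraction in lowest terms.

9/19

P(brown | Urn 1) = 8/9; P(brown | Urn 2) = 4/5.
P(brown) = 1/2·8/9 + 1/2·4/5 = 38/45.
By Bayes' rule, P(Urn 2 | brown) = 2/5 / 38/45 = 9/19 ≈ 0.4737.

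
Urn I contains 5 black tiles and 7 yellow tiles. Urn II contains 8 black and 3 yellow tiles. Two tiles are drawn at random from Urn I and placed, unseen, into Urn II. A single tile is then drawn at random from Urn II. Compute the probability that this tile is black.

Condition on how many of the transferred tiles are black (from Urn I: 5 black of 12; then Urn II has 13 total).
  0 black: C(5,0)C(7,2)/C(12,2) = 7/22; then P = 8/13
  1 black: C(5,1)C(7,1)/C(12,2) = 35/66; then P = 9/13
  2 black: C(5,2)C(7,0)/C(12,2) = 5/33; then P = 10/13
P(black from Urn II) = 53/78 ≈ 0.6795.

53/78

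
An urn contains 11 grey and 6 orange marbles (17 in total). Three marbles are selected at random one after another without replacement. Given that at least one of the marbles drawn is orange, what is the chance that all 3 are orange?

P(all 3 orange) = C(6,3)/C(17,3) = 1/34; P(at least one orange) = 1 − C(11,3)/C(17,3) = 103/136.
Since 'all 3 orange' ⊆ 'at least one orange', P(all 3 | at least one) = 1/34 / 103/136 = 4/103 ≈ 0.0388.

4/103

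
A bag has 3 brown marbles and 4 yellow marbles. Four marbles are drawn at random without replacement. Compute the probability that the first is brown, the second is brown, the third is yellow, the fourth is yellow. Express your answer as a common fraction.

3/35

Multiply the conditional probability of each draw in order, without replacement, so each draw removes one from its color and from the total.
P = (3/7) · (2/6) · (4/5) · (3/4) = 3/35 ≈ 0.0857.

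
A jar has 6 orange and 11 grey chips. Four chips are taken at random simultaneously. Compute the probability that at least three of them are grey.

Sum the hypergeometric tail for j = 3,…,4 grey chips.
Favorable = C(11,3)·C(6,1) + C(11,4)·C(6,0) = 1320; total = C(17,4) = 2380.
P = 1320/2380 = 66/119 ≈ 0.5546.

66/119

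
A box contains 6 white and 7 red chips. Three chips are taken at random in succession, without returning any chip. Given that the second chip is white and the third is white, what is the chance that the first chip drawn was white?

4/11

P(first=white and the second chip is white and the third is white) = (6/13)·(5/12)·(4/11) = 10/143.
P(E) = Σ over first color = 10/143 + 35/286 = 5/26.
By Bayes, P(first=white | E) = 10/143 / 5/26 = 4/11 ≈ 0.3636.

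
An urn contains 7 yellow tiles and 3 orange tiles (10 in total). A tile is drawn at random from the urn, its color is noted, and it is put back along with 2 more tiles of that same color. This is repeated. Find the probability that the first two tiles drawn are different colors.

Either yellow then orange, or orange then yellow; after the first draw the total is 12.
P = (7/10)·(3/12) + (3/10)·(7/12) = 7/20 ≈ 0.3500.

7/20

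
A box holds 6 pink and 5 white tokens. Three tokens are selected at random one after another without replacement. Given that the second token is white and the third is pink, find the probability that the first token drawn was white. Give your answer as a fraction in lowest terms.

P(first=white and the second token is white and the third is pink) = (5/11)·(4/10)·(6/9) = 4/33.
P(E) = Σ over first color = 5/33 + 4/33 = 3/11.
By Bayes, P(first=white | E) = 4/33 / 3/11 = 4/9 ≈ 0.4444.

4/9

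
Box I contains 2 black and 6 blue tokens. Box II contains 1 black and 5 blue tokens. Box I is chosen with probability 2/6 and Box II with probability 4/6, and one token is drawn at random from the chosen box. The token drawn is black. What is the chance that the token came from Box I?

3/7

P(black | Box I) = 1/4; P(black | Box II) = 1/6.
P(black) = 1/3·1/4 + 2/3·1/6 = 7/36.
By Bayes' rule, P(Box I | black) = 1/12 / 7/36 = 3/7 ≈ 0.4286.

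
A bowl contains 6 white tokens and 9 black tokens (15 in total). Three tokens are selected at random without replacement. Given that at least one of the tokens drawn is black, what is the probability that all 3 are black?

P(all 3 black) = C(9,3)/C(15,3) = 12/65; P(at least one black) = 1 − C(6,3)/C(15,3) = 87/91.
Since 'all 3 black' ⊆ 'at least one black', P(all 3 | at least one) = 12/65 / 87/91 = 28/145 ≈ 0.1931.

28/145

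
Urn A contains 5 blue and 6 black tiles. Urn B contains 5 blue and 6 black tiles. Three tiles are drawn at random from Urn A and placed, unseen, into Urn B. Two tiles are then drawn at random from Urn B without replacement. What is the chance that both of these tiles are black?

282/1001

Condition on how many of the transferred tiles are black (from Urn A: 6 black of 11; then Urn B has 14 total).
  0 black: C(6,0)C(5,3)/C(11,3) = 2/33; then P = C(6,2)/C(14,2) = 15/91
  1 black: C(6,1)C(5,2)/C(11,3) = 4/11; then P = C(7,2)/C(14,2) = 3/13
  2 black: C(6,2)C(5,1)/C(11,3) = 5/11; then P = C(8,2)/C(14,2) = 4/13
  3 black: C(6,3)C(5,0)/C(11,3) = 4/33; then P = C(9,2)/C(14,2) = 36/91
P(both black) = 282/1001 ≈ 0.2817.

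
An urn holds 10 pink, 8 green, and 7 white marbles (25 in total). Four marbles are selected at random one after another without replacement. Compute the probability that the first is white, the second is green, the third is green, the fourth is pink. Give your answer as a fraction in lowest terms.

49/3795

Multiply the conditional probability of each draw in order, without replacement, so each draw removes one from its color and from the total.
P = (7/25) · (8/24) · (7/23) · (10/22) = 49/3795 ≈ 0.0129.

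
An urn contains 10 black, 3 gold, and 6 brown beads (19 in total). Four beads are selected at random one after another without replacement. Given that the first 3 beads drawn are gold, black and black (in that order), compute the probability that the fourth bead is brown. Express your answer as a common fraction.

3/8

After removing 2 black, 1 gold, the urn has 6 brown out of 16 remaining.
P(fourth is brown | given) = 6/16 = 3/8 ≈ 0.3750.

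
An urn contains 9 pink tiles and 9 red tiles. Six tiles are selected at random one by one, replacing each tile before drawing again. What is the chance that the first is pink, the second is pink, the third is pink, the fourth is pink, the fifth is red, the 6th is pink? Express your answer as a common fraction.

Multiply the conditional probability of each draw in order, with replacement (the composition resets each draw).
P = (9/18) · (9/18) · (9/18) · (9/18) · (9/18) · (9/18) = 1/64 ≈ 0.0156.

1/64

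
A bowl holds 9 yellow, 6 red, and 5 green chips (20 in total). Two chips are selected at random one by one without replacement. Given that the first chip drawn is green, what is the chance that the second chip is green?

4/19

After removing 1 green, the bowl has 4 green out of 19 remaining.
P(second is green | given) = 4/19 ≈ 0.2105.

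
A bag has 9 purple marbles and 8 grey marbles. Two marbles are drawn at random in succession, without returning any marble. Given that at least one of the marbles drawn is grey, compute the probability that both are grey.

P(both grey) = C(8,2)/C(17,2) = 7/34; P(at least one grey) = 1 − C(9,2)/C(17,2) = 25/34.
Since 'both grey' ⊆ 'at least one grey', P(both | at least one) = 7/34 / 25/34 = 7/25 ≈ 0.2800.

7/25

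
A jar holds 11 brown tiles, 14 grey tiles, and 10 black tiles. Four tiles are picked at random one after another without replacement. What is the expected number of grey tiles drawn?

8/5

By linearity of expectation, E[X] = Σ P(draw i is grey); by symmetry each draw (even without replacement) has P(grey) = 14/35.
E[X] = 4 · 14/35 = 8/5 ≈ 1.6000.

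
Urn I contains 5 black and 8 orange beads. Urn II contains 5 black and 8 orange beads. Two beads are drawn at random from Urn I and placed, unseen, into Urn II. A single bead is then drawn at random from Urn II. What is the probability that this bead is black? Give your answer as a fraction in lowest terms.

Condition on how many of the transferred beads are black (from Urn I: 5 black of 13; then Urn II has 15 total).
  0 black: C(5,0)C(8,2)/C(13,2) = 14/39; then P = 5/15
  1 black: C(5,1)C(8,1)/C(13,2) = 20/39; then P = 6/15
  2 black: C(5,2)C(8,0)/C(13,2) = 5/39; then P = 7/15
P(black from Urn II) = 5/13 ≈ 0.3846.

5/13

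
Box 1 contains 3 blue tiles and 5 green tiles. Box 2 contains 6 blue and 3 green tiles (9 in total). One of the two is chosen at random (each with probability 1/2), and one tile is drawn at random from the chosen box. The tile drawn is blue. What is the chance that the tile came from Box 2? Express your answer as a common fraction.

P(blue | Box 1) = 3/8; P(blue | Box 2) = 2/3.
P(blue) = 1/2·3/8 + 1/2·2/3 = 25/48.
By Bayes' rule, P(Box 2 | blue) = 1/3 / 25/48 = 16/25 ≈ 0.6400.

16/25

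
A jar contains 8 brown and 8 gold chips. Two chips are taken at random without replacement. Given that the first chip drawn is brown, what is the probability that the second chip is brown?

7/15

After removing 1 brown, the jar has 7 brown out of 15 remaining.
P(second is brown | given) = 7/15 ≈ 0.4667.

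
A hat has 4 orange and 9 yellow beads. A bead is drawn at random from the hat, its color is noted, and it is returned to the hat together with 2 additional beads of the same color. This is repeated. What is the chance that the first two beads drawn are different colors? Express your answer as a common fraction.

Either yellow then orange, or orange then yellow; after the first draw the total is 15.
P = (9/13)·(4/15) + (4/13)·(9/15) = 24/65 ≈ 0.3692.

24/65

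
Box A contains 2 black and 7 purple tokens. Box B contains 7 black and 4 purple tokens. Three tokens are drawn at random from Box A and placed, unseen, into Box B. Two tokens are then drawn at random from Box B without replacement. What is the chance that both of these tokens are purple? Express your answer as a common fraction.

205/1092

Condition on how many of the transferred tokens are purple (from Box A: 7 purple of 9; then Box B has 14 total).
  1 purple: C(7,1)C(2,2)/C(9,3) = 1/12; then P = C(5,2)/C(14,2) = 10/91
  2 purple: C(7,2)C(2,1)/C(9,3) = 1/2; then P = C(6,2)/C(14,2) = 15/91
  3 purple: C(7,3)C(2,0)/C(9,3) = 5/12; then P = C(7,2)/C(14,2) = 3/13
P(both purple) = 205/1092 ≈ 0.1877.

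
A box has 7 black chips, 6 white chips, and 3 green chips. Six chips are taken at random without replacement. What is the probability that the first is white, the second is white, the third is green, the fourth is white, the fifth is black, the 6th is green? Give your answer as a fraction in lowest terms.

1/1144

Multiply the conditional probability of each draw in order, without replacement, so each draw removes one from its color and from the total.
P = (6/16) · (5/15) · (3/14) · (4/13) · (7/12) · (2/11) = 1/1144 ≈ 0.0009.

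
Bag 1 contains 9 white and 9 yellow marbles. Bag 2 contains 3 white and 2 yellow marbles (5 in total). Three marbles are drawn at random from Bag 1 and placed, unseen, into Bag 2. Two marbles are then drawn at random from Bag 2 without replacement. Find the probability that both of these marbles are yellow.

20/119

Condition on how many of the transferred marbles are yellow (from Bag 1: 9 yellow of 18; then Bag 2 has 8 total).
  0 yellow: C(9,0)C(9,3)/C(18,3) = 7/68; then P = C(2,2)/C(8,2) = 1/28
  1 yellow: C(9,1)C(9,2)/C(18,3) = 27/68; then P = C(3,2)/C(8,2) = 3/28
  2 yellow: C(9,2)C(9,1)/C(18,3) = 27/68; then P = C(4,2)/C(8,2) = 3/14
  3 yellow: C(9,3)C(9,0)/C(18,3) = 7/68; then P = C(5,2)/C(8,2) = 5/14
P(both yellow) = 20/119 ≈ 0.1681.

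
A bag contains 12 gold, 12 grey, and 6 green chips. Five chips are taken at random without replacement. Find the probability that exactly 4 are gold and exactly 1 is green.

Unordered draws without replacement: count favorable combinations over C(30,5).
Favorable = C(12,4) · C(12,0) · C(6,1) = 2970; total = C(30,5) = 142506.
P = 2970/142506 = 55/2639 ≈ 0.0208.

55/2639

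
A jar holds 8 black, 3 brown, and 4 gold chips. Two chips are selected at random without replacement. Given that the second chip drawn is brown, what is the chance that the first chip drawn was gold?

P(first=gold and the second chip drawn is brown) = (4/15)·(3/14) = 2/35.
P(the second chip drawn is brown) = Σ over first color = 4/35 + 1/35 + 2/35 = 1/5.
By Bayes, P(first=gold | the second chip drawn is brown) = 2/35 / 1/5 = 2/7 ≈ 0.2857.

2/7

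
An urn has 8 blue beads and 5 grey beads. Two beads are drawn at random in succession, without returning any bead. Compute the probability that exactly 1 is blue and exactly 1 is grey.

Unordered draws without replacement: count favorable combinations over C(13,2).
Favorable = C(8,1) · C(5,1) = 40; total = C(13,2) = 78.
P = 40/78 = 20/39 ≈ 0.5128.

20/39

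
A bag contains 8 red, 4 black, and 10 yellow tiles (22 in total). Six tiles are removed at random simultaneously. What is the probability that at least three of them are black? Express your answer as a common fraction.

67/1463

Sum the hypergeometric tail for j = 3,…,4 black tiles.
Favorable = C(4,3)·C(18,3) + C(4,4)·C(18,2) = 3417; total = C(22,6) = 74613.
P = 3417/74613 = 67/1463 ≈ 0.0458.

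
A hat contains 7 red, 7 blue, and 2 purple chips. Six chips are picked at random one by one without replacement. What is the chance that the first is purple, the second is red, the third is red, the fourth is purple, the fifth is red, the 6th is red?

Multiply the conditional probability of each draw in order, without replacement, so each draw removes one from its color and from the total.
P = (2/16) · (7/15) · (6/14) · (1/13) · (5/12) · (4/11) = 1/3432 ≈ 0.0003.

1/3432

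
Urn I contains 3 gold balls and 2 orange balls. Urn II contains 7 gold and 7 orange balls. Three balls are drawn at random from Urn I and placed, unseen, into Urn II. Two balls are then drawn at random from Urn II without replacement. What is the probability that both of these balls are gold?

Condition on how many of the transferred balls are gold (from Urn I: 3 gold of 5; then Urn II has 17 total).
  1 gold: C(3,1)C(2,2)/C(5,3) = 3/10; then P = C(8,2)/C(17,2) = 7/34
  2 gold: C(3,2)C(2,1)/C(5,3) = 3/5; then P = C(9,2)/C(17,2) = 9/34
  3 gold: C(3,3)C(2,0)/C(5,3) = 1/10; then P = C(10,2)/C(17,2) = 45/136
P(both gold) = 69/272 ≈ 0.2537.

69/272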